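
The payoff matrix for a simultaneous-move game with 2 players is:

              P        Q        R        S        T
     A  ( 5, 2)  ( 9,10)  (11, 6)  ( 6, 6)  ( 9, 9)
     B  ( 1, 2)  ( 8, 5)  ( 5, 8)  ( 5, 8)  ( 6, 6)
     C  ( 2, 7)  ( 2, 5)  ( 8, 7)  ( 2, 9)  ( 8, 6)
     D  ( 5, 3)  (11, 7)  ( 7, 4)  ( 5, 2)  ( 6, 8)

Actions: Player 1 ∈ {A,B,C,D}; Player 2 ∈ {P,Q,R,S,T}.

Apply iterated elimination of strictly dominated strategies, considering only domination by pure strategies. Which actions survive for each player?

Remaining: P1:{A,D} P2:{Q,T}

P1 drop B (A beats it: P:5>1 Q:9>8 R:11>5 S:6>5 T:9>6)
P1 drop C (A beats it: P:5>2 Q:9>2 R:11>8 S:6>2 T:9>8)
P2 drop P (Q beats it: A:10>2 D:7>3)
P2 drop R (Q beats it: A:10>6 D:7>4)
P2 drop S (Q beats it: A:10>6 D:7>2)
P1→{A,D} P2→{Q,T}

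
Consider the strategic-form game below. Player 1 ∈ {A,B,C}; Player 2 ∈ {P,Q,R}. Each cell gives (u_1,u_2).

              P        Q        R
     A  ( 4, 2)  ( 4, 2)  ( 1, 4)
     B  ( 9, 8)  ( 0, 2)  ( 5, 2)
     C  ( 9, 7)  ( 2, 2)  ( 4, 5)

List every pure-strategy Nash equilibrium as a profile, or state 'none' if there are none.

(A,P): not NE [P1→C gives 9>4; P2→R gives 4>2]
(A,Q): not NE [P2→R gives 4>2]
(A,R): not NE [P1→B gives 5>1]
(B,P): NE
(B,Q): not NE [P1→A gives 4>0; P2→P gives 8>2]
(B,R): not NE [P2→P gives 8>2]
(C,P): NE
(C,Q): not NE [P1→A gives 4>2; P2→P gives 7>2]
(C,R): not NE [P1→B gives 5>4; P2→P gives 7>5]

NE set: (B,P), (C,P)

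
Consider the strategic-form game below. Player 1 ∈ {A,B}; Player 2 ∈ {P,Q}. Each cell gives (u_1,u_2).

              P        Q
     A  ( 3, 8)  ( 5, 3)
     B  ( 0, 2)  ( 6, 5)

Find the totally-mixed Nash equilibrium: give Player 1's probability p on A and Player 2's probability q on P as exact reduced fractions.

P1 indiff ⇒ q·3+(1-q)·5 = q·0+(1-q)·6 ⇒ q(3) = (1-q)(1) ⇒ q = 1/4
P2 indiff ⇒ p·8+(1-p)·2 = p·3+(1-p)·5 ⇒ p(5) = (1-p)(3) ⇒ p = 3/8

P1 mixes 3/8 on A; P2 mixes 1/4 on P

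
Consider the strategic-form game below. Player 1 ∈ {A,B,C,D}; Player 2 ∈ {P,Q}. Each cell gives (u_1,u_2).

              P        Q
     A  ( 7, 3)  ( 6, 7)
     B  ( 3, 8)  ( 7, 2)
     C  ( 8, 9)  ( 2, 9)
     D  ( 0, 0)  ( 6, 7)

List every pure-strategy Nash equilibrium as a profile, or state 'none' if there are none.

NE set: (C,P)

(A,P): not NE [P1→C gives 8>7; P2→Q gives 7>3]
(A,Q): not NE [P1→B gives 7>6]
(B,P): not NE [P1→C gives 8>3]
(B,Q): not NE [P2→P gives 8>2]
(C,P): NE
(C,Q): not NE [P1→B gives 7>2]
(D,P): not NE [P1→C gives 8>0; P2→Q gives 7>0]
(D,Q): not NE [P1→B gives 7>6]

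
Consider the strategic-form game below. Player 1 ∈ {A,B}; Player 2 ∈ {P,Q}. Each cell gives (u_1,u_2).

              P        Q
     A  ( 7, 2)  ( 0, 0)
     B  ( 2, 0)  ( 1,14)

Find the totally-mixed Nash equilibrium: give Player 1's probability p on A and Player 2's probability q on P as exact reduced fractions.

P1 indiff ⇒ q·7+(1-q)·0 = q·2+(1-q)·1 ⇒ q(5) = (1-q)(1) ⇒ q = 1/6
P2 indiff ⇒ p·2+(1-p)·0 = p·0+(1-p)·14 ⇒ p(2) = (1-p)(14) ⇒ p = 7/8

p=7/8, q=1/6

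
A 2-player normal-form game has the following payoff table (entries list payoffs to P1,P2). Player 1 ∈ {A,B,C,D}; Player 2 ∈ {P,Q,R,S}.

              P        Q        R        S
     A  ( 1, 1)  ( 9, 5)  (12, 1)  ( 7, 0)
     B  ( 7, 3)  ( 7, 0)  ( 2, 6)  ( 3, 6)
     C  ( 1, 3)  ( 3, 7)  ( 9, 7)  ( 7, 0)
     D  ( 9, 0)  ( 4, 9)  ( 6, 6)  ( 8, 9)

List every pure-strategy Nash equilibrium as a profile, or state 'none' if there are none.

PSNE = {(A,Q), (D,S)}

(A,P): not NE [P1→D gives 9>1; P2→Q gives 5>1]
(A,Q): NE
(A,R): not NE [P2→Q gives 5>1]
(A,S): not NE [P1→D gives 8>7; P2→Q gives 5>0]
(B,P): not NE [P1→D gives 9>7; P2→S gives 6>3]
(B,Q): not NE [P1→A gives 9>7; P2→S gives 6>0]
(B,R): not NE [P1→A gives 12>2]
(B,S): not NE [P1→D gives 8>3]
(C,P): not NE [P1→D gives 9>1; P2→R gives 7>3]
(C,Q): not NE [P1→A gives 9>3]
(C,R): not NE [P1→A gives 12>9]
(C,S): not NE [P1→D gives 8>7; P2→R gives 7>0]
(D,P): not NE [P2→S gives 9>0]
(D,Q): not NE [P1→A gives 9>4]
(D,R): not NE [P1→A gives 12>6; P2→S gives 9>6]
(D,S): NE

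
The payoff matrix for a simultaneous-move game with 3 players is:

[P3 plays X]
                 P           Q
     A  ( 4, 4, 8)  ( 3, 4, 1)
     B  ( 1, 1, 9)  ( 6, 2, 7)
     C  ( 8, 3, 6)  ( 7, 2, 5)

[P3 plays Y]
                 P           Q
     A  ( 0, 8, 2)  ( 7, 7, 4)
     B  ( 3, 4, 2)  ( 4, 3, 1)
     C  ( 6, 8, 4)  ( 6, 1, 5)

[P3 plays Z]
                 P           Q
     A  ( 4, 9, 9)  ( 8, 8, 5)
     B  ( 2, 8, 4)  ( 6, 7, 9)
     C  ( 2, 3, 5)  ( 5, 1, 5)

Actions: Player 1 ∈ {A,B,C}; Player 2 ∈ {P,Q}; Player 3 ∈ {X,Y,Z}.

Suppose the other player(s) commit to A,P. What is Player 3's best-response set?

argmax u_3 = {Z}

u_3(X vs A,P) = 8
u_3(Y vs A,P) = 2
u_3(Z vs A,P) = 9
max payoff 9 at {Z}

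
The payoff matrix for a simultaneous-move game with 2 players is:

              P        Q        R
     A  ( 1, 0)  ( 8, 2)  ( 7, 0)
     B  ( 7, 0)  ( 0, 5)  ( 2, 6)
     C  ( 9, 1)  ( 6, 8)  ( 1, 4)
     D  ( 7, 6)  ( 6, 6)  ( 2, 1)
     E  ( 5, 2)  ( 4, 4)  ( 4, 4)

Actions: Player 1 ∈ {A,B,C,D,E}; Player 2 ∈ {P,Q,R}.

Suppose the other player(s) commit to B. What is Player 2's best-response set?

u_2(P vs B) = 0
u_2(Q vs B) = 5
u_2(R vs B) = 6
max payoff 6 at {R}

P2 best: {R}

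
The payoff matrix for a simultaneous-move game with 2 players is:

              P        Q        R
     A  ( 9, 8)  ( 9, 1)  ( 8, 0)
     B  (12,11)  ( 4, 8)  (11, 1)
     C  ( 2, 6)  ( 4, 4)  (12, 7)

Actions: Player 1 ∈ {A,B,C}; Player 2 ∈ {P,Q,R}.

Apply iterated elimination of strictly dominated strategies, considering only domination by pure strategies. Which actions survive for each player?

P2 drop Q (P beats it: A:8>1 B:11>8 C:6>4)
P1 drop A (B beats it: P:12>9 R:11>8)
P1→{B,C} P2→{P,R}

Survivors P1:{B,C} P2:{P,R}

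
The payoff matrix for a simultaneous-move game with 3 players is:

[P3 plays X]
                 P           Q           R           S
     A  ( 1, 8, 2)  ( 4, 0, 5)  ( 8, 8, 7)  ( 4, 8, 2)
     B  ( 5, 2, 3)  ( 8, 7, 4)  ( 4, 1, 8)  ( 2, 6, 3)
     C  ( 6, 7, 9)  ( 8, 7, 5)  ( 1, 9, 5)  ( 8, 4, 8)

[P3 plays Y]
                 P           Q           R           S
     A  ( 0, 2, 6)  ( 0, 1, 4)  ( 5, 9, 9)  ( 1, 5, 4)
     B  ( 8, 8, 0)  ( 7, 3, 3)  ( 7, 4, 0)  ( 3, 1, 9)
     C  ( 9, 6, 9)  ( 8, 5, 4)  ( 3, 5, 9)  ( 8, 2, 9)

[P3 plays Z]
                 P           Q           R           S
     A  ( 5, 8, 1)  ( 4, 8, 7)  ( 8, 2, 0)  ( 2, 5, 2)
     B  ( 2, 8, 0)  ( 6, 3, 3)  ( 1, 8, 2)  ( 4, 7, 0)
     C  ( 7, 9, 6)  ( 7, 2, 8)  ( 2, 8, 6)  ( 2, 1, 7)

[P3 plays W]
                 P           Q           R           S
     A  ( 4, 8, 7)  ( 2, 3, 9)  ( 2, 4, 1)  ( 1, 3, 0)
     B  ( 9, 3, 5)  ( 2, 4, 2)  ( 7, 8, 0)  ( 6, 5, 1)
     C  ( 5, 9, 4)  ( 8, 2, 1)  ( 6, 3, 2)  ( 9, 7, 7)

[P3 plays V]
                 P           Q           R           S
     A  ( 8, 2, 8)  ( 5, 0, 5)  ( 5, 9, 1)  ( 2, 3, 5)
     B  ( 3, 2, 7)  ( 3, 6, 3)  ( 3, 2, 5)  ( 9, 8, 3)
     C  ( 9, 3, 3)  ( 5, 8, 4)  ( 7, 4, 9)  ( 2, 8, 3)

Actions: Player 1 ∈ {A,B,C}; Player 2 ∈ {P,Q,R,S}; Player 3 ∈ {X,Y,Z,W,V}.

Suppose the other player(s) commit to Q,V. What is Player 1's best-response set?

argmax u_1 = {A,C}

u_1(A vs Q,V) = 5
u_1(B vs Q,V) = 3
u_1(C vs Q,V) = 5
max payoff 5 at {A,C}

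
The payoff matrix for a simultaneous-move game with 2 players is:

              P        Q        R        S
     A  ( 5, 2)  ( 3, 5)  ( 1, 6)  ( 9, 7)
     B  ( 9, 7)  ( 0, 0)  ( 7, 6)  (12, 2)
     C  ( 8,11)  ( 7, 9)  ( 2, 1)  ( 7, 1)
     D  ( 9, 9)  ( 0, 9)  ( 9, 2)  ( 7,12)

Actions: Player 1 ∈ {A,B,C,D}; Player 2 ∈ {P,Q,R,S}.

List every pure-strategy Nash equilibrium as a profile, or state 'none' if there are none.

NE set: (B,P)

(A,P): not NE [P1→D gives 9>5; P2→S gives 7>2]
(A,Q): not NE [P1→C gives 7>3; P2→S gives 7>5]
(A,R): not NE [P1→D gives 9>1; P2→S gives 7>6]
(A,S): not NE [P1→B gives 12>9]
(B,P): NE
(B,Q): not NE [P1→C gives 7>0; P2→P gives 7>0]
(B,R): not NE [P1→D gives 9>7; P2→P gives 7>6]
(B,S): not NE [P2→P gives 7>2]
(C,P): not NE [P1→D gives 9>8]
(C,Q): not NE [P2→P gives 11>9]
(C,R): not NE [P1→D gives 9>2; P2→P gives 11>1]
(C,S): not NE [P1→B gives 12>7; P2→P gives 11>1]
(D,P): not NE [P2→S gives 12>9]
(D,Q): not NE [P1→C gives 7>0; P2→S gives 12>9]
(D,R): not NE [P2→S gives 12>2]
(D,S): not NE [P1→B gives 12>7]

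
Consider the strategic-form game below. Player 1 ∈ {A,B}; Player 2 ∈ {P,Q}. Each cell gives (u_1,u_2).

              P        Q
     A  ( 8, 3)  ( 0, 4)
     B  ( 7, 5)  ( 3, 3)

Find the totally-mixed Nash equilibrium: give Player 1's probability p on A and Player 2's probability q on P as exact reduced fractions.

p=2/3, q=3/4

P1 indiff ⇒ q·8+(1-q)·0 = q·7+(1-q)·3 ⇒ q(1) = (1-q)(3) ⇒ q = 3/4
P2 indiff ⇒ p·3+(1-p)·5 = p·4+(1-p)·3 ⇒ p(-1) = (1-p)(-2) ⇒ p = 2/3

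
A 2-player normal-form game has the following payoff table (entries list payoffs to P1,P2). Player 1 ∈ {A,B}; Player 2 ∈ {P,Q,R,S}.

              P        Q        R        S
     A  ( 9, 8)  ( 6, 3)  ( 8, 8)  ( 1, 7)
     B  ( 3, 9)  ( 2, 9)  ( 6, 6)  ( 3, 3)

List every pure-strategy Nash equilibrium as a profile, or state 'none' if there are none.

PSNE = {(A,P), (A,R)}

(A,P): NE
(A,Q): not NE [P2→R gives 8>3]
(A,R): NE
(A,S): not NE [P1→B gives 3>1; P2→R gives 8>7]
(B,P): not NE [P1→A gives 9>3]
(B,Q): not NE [P1→A gives 6>2]
(B,R): not NE [P1→A gives 8>6; P2→Q gives 9>6]
(B,S): not NE [P2→Q gives 9>3]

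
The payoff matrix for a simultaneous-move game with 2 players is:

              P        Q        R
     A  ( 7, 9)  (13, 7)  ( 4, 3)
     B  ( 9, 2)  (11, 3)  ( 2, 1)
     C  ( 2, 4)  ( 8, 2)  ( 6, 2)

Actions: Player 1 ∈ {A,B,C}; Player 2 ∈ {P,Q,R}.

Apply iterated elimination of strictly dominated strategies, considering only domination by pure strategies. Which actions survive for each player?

P2 drop R (P beats it: A:9>3 B:2>1 C:4>2)
P1 drop C (A beats it: P:7>2 Q:13>8)
P1→{A,B} P2→{P,Q}

Survivors P1:{A,B} P2:{P,Q}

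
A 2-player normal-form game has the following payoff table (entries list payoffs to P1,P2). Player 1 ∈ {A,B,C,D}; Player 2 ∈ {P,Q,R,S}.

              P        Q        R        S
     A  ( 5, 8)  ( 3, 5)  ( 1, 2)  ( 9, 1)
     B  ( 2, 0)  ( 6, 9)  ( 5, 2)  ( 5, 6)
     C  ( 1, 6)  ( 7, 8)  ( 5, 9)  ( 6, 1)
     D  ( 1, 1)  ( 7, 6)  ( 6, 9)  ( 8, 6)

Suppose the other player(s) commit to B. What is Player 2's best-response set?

u_2(P vs B) = 0
u_2(Q vs B) = 9
u_2(R vs B) = 2
u_2(S vs B) = 6
max payoff 9 at {Q}

BR_2 = {Q}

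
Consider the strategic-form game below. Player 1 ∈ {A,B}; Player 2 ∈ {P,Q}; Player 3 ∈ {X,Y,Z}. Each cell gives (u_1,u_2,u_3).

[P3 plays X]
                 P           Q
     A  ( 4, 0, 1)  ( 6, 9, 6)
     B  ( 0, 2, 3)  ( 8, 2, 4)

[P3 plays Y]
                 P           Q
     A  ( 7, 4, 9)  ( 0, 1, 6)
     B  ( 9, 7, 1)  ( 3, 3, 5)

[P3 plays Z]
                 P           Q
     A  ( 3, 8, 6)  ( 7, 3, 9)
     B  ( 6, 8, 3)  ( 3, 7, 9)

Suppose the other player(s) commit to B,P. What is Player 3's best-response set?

u_3(X vs B,P) = 3
u_3(Y vs B,P) = 1
u_3(Z vs B,P) = 3
max payoff 3 at {X,Z}

P3 best: {X,Z}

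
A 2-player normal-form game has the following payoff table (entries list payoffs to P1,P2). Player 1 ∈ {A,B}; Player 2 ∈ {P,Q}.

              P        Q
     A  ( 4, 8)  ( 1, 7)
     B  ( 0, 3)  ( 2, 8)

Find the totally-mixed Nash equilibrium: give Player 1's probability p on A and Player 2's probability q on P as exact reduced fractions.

P1 indiff ⇒ q·4+(1-q)·1 = q·0+(1-q)·2 ⇒ q(4) = (1-q)(1) ⇒ q = 1/5
P2 indiff ⇒ p·8+(1-p)·3 = p·7+(1-p)·8 ⇒ p(1) = (1-p)(5) ⇒ p = 5/6

p=5/6, q=1/5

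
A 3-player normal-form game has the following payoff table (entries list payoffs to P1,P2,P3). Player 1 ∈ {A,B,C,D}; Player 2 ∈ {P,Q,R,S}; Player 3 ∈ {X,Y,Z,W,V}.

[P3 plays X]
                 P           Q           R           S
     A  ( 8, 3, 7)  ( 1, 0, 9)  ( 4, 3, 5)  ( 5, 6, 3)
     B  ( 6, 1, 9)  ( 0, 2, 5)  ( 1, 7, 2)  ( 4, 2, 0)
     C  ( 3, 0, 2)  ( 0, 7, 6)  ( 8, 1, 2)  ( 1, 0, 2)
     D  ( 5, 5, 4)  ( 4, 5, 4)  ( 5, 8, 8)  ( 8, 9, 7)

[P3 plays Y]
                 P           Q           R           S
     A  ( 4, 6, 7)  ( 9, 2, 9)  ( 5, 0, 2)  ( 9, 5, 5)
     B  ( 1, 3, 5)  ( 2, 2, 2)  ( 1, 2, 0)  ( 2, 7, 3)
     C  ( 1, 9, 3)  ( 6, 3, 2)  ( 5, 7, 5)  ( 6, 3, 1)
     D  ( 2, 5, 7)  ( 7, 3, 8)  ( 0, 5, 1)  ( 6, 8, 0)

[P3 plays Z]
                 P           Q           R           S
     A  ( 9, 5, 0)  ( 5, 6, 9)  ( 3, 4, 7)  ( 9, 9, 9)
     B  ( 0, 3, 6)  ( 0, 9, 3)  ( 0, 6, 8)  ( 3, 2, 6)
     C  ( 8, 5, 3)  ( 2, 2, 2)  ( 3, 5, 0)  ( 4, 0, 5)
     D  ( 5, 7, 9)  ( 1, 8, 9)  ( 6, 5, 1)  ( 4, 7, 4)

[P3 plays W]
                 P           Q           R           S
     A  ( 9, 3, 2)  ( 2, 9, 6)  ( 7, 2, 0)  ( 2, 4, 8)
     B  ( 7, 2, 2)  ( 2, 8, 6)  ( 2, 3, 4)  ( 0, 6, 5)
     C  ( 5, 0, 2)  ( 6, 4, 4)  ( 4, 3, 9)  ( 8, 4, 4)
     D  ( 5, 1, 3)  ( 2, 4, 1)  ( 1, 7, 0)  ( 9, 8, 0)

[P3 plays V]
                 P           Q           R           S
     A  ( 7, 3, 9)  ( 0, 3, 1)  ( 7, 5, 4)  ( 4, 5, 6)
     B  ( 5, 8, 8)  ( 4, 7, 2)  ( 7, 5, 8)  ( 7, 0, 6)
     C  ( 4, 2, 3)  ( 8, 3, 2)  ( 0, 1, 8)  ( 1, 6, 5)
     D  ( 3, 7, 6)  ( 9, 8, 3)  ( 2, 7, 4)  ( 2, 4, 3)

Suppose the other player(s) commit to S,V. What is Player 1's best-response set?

P1 best: {B}

u_1(A vs S,V) = 4
u_1(B vs S,V) = 7
u_1(C vs S,V) = 1
u_1(D vs S,V) = 2
max payoff 7 at {B}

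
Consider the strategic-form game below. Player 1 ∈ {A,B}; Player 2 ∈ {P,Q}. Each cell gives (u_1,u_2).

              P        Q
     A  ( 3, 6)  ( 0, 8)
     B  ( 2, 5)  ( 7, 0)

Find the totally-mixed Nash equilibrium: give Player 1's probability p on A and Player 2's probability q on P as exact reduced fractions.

P1 mixes 5/7 on A; P2 mixes 7/8 on P

P1 indiff ⇒ q·3+(1-q)·0 = q·2+(1-q)·7 ⇒ q(1) = (1-q)(7) ⇒ q = 7/8
P2 indiff ⇒ p·6+(1-p)·5 = p·8+(1-p)·0 ⇒ p(-2) = (1-p)(-5) ⇒ p = 5/7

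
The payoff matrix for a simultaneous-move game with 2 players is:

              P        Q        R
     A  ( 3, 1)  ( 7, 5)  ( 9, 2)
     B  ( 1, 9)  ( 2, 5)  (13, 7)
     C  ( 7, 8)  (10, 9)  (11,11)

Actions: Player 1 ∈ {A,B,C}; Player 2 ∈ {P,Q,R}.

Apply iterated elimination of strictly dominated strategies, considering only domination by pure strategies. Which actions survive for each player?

IESDS → P1:{B,C} P2:{P,R}

P1 drop A (C beats it: P:7>3 Q:10>7 R:11>9)
P2 drop Q (R beats it: B:7>5 C:11>9)
P1→{B,C} P2→{P,R}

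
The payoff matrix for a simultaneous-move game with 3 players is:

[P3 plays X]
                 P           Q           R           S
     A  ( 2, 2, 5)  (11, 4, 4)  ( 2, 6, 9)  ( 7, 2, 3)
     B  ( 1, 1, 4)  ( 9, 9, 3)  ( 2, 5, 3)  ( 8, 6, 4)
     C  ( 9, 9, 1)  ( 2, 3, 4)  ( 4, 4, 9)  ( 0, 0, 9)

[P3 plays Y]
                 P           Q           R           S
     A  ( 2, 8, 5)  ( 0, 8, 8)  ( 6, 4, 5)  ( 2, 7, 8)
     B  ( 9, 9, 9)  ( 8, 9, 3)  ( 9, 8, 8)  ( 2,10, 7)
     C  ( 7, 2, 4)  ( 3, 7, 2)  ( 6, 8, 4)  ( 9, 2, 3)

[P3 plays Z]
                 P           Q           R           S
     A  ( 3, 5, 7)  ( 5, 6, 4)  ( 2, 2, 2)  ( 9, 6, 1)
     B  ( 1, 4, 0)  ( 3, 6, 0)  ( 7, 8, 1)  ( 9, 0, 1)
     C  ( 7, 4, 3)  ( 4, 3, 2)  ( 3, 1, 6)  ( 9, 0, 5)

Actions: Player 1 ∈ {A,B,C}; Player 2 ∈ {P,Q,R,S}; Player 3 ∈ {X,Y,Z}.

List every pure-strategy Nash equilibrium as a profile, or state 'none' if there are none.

Equilibria: none

(A,P,X): not NE [P1→C gives 9>2; P2→R gives 6>2; P3→Z gives 7>5]
(A,P,Y): not NE [P1→B gives 9>2; P3→Z gives 7>5]
(A,P,Z): not NE [P1→C gives 7>3; P2→S gives 6>5]
(A,Q,X): not NE [P2→R gives 6>4; P3→Y gives 8>4]
(A,Q,Y): not NE [P1→B gives 8>0]
(A,Q,Z): not NE [P3→Y gives 8>4]
(A,R,X): not NE [P1→C gives 4>2]
(A,R,Y): not NE [P1→B gives 9>6; P2→Q gives 8>4; P3→X gives 9>5]
(A,R,Z): not NE [P1→B gives 7>2; P2→S gives 6>2; P3→X gives 9>2]
(A,S,X): not NE [P1→B gives 8>7; P2→R gives 6>2; P3→Y gives 8>3]
(A,S,Y): not NE [P1→C gives 9>2; P2→Q gives 8>7]
(A,S,Z): not NE [P3→Y gives 8>1]
(B,P,X): not NE [P1→C gives 9>1; P2→Q gives 9>1; P3→Y gives 9>4]
(B,P,Y): not NE [P2→S gives 10>9]
(B,P,Z): not NE [P1→C gives 7>1; P2→R gives 8>4; P3→Y gives 9>0]
(B,Q,X): not NE [P1→A gives 11>9]
(B,Q,Y): not NE [P2→S gives 10>9]
(B,Q,Z): not NE [P1→A gives 5>3; P2→R gives 8>6; P3→Y gives 3>0]
(B,R,X): not NE [P1→C gives 4>2; P2→Q gives 9>5; P3→Y gives 8>3]
(B,R,Y): not NE [P2→S gives 10>8]
(B,R,Z): not NE [P3→Y gives 8>1]
(B,S,X): not NE [P2→Q gives 9>6; P3→Y gives 7>4]
(B,S,Y): not NE [P1→C gives 9>2]
(B,S,Z): not NE [P2→R gives 8>0; P3→Y gives 7>1]
(C,P,X): not NE [P3→Y gives 4>1]
(C,P,Y): not NE [P1→B gives 9>7; P2→R gives 8>2]
(C,P,Z): not NE [P3→Y gives 4>3]
(C,Q,X): not NE [P1→A gives 11>2; P2→P gives 9>3]
(C,Q,Y): not NE [P1→B gives 8>3; P2→R gives 8>7; P3→X gives 4>2]
(C,Q,Z): not NE [P1→A gives 5>4; P2→P gives 4>3; P3→X gives 4>2]
(C,R,X): not NE [P2→P gives 9>4]
(C,R,Y): not NE [P1→B gives 9>6; P3→X gives 9>4]
(C,R,Z): not NE [P1→B gives 7>3; P2→P gives 4>1; P3→X gives 9>6]
(C,S,X): not NE [P1→B gives 8>0; P2→P gives 9>0]
(C,S,Y): not NE [P2→R gives 8>2; P3→X gives 9>3]
(C,S,Z): not NE [P2→P gives 4>0; P3→X gives 9>5]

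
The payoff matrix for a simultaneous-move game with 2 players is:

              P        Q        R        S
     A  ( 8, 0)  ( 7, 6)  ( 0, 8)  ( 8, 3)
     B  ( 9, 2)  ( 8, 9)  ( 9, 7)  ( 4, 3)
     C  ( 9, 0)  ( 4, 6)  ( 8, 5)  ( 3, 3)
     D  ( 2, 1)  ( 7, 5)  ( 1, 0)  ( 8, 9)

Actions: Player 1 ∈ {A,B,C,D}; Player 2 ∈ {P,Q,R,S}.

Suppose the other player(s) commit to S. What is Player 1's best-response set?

BR_1 = {A,D}

u_1(A vs S) = 8
u_1(B vs S) = 4
u_1(C vs S) = 3
u_1(D vs S) = 8
max payoff 8 at {A,D}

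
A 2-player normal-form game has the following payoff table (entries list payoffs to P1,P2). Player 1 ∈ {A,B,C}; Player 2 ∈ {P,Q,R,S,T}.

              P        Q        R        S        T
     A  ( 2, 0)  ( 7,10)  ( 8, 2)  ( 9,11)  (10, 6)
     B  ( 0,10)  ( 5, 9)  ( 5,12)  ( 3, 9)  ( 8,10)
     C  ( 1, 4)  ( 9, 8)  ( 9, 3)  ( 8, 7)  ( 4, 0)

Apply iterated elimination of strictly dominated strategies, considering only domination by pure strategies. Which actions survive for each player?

IESDS → P1:{A,C} P2:{Q,S}

P1 drop B (A beats it: P:2>0 Q:7>5 R:8>5 S:9>3 T:10>8)
P2 drop P (Q beats it: A:10>0 C:8>4)
P2 drop R (Q beats it: A:10>2 C:8>3)
P2 drop T (Q beats it: A:10>6 C:8>0)
P1→{A,C} P2→{Q,S}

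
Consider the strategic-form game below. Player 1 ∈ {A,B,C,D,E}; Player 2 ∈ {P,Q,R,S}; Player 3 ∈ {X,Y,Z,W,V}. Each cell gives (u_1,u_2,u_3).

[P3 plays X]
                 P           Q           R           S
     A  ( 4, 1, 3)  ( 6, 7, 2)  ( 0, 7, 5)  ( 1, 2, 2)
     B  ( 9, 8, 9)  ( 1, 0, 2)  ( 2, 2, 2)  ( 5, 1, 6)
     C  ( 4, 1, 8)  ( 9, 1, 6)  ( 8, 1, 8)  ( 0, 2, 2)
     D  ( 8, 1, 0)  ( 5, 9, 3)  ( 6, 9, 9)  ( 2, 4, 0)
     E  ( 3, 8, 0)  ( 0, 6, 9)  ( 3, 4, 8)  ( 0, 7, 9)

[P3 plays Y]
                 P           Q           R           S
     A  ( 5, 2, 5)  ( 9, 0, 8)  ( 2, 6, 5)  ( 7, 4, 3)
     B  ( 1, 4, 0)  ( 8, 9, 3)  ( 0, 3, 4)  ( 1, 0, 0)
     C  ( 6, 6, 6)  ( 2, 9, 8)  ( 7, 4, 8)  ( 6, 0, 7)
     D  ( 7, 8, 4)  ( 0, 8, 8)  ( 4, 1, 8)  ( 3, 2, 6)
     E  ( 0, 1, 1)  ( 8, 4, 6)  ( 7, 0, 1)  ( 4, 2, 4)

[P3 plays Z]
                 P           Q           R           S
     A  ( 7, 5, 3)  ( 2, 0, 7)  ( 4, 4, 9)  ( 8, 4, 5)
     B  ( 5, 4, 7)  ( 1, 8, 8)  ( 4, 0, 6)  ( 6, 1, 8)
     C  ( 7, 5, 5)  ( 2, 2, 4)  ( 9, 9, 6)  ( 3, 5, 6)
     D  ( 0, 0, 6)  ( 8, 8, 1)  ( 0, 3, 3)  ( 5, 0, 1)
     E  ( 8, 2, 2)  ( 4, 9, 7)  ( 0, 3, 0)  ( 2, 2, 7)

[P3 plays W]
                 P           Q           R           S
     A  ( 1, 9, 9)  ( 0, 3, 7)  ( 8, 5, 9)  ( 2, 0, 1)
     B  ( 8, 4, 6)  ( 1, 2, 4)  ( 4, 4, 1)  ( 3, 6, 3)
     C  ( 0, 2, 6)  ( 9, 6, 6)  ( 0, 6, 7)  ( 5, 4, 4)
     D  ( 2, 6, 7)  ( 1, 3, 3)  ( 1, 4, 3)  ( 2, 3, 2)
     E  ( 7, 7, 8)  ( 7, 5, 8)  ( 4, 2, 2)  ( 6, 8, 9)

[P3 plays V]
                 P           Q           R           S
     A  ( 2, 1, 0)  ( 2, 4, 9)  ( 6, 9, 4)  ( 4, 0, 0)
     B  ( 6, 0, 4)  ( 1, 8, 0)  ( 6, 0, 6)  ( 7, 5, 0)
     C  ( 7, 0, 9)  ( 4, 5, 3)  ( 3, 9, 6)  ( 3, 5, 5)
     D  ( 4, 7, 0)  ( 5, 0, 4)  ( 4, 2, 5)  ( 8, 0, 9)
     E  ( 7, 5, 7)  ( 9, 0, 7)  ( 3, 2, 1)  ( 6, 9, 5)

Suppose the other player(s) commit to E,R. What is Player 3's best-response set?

u_3(X vs E,R) = 8
u_3(Y vs E,R) = 1
u_3(Z vs E,R) = 0
u_3(W vs E,R) = 2
u_3(V vs E,R) = 1
max payoff 8 at {X}

BR_3 = {X}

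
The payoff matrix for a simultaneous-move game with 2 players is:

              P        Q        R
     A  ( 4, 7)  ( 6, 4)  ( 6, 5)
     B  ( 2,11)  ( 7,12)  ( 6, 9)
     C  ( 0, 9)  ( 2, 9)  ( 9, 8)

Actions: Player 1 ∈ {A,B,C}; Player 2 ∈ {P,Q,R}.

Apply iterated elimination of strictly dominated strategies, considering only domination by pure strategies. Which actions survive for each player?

P2 drop R (P beats it: A:7>5 B:11>9 C:9>8)
P1 drop C (A beats it: P:4>0 Q:6>2)
P1→{A,B} P2→{P,Q}

Remaining: P1:{A,B} P2:{P,Q}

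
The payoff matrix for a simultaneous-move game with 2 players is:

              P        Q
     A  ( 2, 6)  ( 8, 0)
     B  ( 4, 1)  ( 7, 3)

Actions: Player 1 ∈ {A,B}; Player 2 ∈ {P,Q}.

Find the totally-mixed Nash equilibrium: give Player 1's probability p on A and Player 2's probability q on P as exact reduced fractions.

P1 indiff ⇒ q·2+(1-q)·8 = q·4+(1-q)·7 ⇒ q(-2) = (1-q)(-1) ⇒ q = 1/3
P2 indiff ⇒ p·6+(1-p)·1 = p·0+(1-p)·3 ⇒ p(6) = (1-p)(2) ⇒ p = 1/4

(p,q) = (1/4, 1/3)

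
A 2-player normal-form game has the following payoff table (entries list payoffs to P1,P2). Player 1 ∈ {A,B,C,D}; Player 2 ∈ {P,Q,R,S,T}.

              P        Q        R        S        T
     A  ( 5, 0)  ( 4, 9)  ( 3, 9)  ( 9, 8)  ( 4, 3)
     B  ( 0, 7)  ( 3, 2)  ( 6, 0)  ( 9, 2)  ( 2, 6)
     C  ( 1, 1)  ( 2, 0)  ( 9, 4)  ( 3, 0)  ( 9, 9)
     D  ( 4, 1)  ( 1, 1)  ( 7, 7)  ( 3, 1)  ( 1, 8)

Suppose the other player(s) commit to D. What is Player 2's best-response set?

P2 best: {T}

u_2(P vs D) = 1
u_2(Q vs D) = 1
u_2(R vs D) = 7
u_2(S vs D) = 1
u_2(T vs D) = 8
max payoff 8 at {T}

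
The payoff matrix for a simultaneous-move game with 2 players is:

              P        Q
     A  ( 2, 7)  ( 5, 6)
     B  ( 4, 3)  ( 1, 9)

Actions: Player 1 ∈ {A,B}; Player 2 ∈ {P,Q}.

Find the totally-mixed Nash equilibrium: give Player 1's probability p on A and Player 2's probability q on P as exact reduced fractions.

P1 indiff ⇒ q·2+(1-q)·5 = q·4+(1-q)·1 ⇒ q(-2) = (1-q)(-4) ⇒ q = 2/3
P2 indiff ⇒ p·7+(1-p)·3 = p·6+(1-p)·9 ⇒ p(1) = (1-p)(6) ⇒ p = 6/7

P1 mixes 6/7 on A; P2 mixes 2/3 on P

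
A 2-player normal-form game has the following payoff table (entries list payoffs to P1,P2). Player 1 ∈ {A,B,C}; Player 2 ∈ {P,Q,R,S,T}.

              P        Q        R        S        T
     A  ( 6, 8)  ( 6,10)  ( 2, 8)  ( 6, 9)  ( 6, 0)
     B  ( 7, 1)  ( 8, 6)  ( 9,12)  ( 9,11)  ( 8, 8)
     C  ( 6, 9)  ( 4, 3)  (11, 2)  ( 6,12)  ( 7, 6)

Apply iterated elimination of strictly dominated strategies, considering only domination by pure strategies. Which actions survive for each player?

P1 drop A (B beats it: P:7>6 Q:8>6 R:9>2 S:9>6 T:8>6)
P2 drop P (S beats it: B:11>1 C:12>9)
P2 drop Q (S beats it: B:11>6 C:12>3)
P2 drop T (S beats it: B:11>8 C:12>6)
P1→{B,C} P2→{R,S}

Remaining: P1:{B,C} P2:{R,S}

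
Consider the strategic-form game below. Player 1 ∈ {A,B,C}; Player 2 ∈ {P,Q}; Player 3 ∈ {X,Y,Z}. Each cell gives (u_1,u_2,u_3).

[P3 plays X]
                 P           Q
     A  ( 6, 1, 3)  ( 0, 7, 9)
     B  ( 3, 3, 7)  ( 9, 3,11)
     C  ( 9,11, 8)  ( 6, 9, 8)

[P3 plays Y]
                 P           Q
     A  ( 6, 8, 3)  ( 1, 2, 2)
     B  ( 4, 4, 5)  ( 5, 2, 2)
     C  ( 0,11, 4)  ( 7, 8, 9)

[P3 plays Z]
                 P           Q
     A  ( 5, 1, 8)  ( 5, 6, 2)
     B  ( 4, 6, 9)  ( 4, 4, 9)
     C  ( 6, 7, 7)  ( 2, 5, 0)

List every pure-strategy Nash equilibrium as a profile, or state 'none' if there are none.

PSNE = {(B,Q,X), (C,P,X)}

(A,P,X): not NE [P1→C gives 9>6; P2→Q gives 7>1; P3→Z gives 8>3]
(A,P,Y): not NE [P3→Z gives 8>3]
(A,P,Z): not NE [P1→C gives 6>5; P2→Q gives 6>1]
(A,Q,X): not NE [P1→B gives 9>0]
(A,Q,Y): not NE [P1→C gives 7>1; P2→P gives 8>2; P3→X gives 9>2]
(A,Q,Z): not NE [P3→X gives 9>2]
(B,P,X): not NE [P1→C gives 9>3; P3→Z gives 9>7]
(B,P,Y): not NE [P1→A gives 6>4; P3→Z gives 9>5]
(B,P,Z): not NE [P1→C gives 6>4]
(B,Q,X): NE
(B,Q,Y): not NE [P1→C gives 7>5; P2→P gives 4>2; P3→X gives 11>2]
(B,Q,Z): not NE [P1→A gives 5>4; P2→P gives 6>4; P3→X gives 11>9]
(C,P,X): NE
(C,P,Y): not NE [P1→A gives 6>0; P3→X gives 8>4]
(C,P,Z): not NE [P3→X gives 8>7]
(C,Q,X): not NE [P1→B gives 9>6; P2→P gives 11>9; P3→Y gives 9>8]
(C,Q,Y): not NE [P2→P gives 11>8]
(C,Q,Z): not NE [P1→A gives 5>2; P2→P gives 7>5; P3→Y gives 9>0]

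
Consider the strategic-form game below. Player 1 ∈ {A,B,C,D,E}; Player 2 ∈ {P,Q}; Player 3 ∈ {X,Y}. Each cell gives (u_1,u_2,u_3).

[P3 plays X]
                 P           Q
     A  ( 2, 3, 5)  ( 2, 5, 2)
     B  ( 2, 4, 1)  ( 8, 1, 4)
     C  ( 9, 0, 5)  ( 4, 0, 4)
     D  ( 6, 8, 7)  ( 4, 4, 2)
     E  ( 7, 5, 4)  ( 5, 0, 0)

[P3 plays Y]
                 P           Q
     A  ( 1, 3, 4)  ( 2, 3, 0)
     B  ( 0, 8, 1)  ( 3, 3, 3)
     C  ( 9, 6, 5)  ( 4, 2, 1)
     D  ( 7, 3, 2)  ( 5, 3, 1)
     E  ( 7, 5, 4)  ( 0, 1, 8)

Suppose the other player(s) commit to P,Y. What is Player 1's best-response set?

P1 best: {C}

u_1(A vs P,Y) = 1
u_1(B vs P,Y) = 0
u_1(C vs P,Y) = 9
u_1(D vs P,Y) = 7
u_1(E vs P,Y) = 7
max payoff 9 at {C}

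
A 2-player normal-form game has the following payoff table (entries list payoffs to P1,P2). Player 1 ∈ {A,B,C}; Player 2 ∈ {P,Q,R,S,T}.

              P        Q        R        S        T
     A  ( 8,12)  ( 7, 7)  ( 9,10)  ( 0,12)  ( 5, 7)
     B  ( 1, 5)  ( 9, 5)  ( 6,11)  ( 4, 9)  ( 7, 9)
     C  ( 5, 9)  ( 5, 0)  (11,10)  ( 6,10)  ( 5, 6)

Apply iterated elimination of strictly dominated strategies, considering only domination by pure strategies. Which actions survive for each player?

P2 drop Q (R beats it: A:10>7 B:11>5 C:10>0)
P2 drop T (R beats it: A:10>7 B:11>9 C:10>6)
P1 drop B (C beats it: P:5>1 R:11>6 S:6>4)
P1→{A,C} P2→{P,R,S}

Remaining: P1:{A,C} P2:{P,R,S}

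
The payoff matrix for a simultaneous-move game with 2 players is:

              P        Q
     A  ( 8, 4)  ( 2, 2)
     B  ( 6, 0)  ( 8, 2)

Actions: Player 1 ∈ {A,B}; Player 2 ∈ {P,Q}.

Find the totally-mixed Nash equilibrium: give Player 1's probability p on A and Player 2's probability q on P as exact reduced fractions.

p=1/2, q=3/4

P1 indiff ⇒ q·8+(1-q)·2 = q·6+(1-q)·8 ⇒ q(2) = (1-q)(6) ⇒ q = 3/4
P2 indiff ⇒ p·4+(1-p)·0 = p·2+(1-p)·2 ⇒ p(2) = (1-p)(2) ⇒ p = 1/2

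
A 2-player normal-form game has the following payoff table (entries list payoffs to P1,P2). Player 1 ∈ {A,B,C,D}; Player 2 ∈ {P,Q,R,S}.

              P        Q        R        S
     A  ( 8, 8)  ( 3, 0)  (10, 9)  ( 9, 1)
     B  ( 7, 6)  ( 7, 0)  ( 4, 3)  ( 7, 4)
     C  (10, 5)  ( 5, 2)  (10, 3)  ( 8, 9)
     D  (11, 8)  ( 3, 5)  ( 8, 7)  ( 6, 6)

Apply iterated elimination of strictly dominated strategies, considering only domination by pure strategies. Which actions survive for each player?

IESDS → P1:{A,C,D} P2:{P,R,S}

P2 drop Q (P beats it: A:8>0 B:6>0 C:5>2 D:8>5)
P1 drop B (A beats it: P:8>7 R:10>4 S:9>7)
P1→{A,C,D} P2→{P,R,S}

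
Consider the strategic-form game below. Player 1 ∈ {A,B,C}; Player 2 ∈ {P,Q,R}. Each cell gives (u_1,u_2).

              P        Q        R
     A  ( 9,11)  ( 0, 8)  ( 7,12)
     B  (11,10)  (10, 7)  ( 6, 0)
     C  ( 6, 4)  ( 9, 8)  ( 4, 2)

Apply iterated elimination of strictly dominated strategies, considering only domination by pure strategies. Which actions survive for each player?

P1 drop C (B beats it: P:11>6 Q:10>9 R:6>4)
P2 drop Q (P beats it: A:11>8 B:10>7)
P1→{A,B} P2→{P,R}

Remaining: P1:{A,B} P2:{P,R}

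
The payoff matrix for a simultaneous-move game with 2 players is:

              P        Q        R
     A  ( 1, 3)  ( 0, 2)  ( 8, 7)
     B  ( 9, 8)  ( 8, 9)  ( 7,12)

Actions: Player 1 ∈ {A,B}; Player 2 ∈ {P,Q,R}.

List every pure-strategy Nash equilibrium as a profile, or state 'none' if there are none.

(A,P): not NE [P1→B gives 9>1; P2→R gives 7>3]
(A,Q): not NE [P1→B gives 8>0; P2→R gives 7>2]
(A,R): NE
(B,P): not NE [P2→R gives 12>8]
(B,Q): not NE [P2→R gives 12>9]
(B,R): not NE [P1→A gives 8>7]

NE set: (A,R)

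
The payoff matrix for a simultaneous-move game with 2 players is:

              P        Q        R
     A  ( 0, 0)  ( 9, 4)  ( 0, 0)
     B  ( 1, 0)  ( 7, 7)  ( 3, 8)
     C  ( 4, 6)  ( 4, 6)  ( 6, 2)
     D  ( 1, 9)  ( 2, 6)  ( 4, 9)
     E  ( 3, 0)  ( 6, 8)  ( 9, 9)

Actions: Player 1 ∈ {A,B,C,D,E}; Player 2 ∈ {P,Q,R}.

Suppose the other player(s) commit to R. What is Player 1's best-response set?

BR_1 = {E}

u_1(A vs R) = 0
u_1(B vs R) = 3
u_1(C vs R) = 6
u_1(D vs R) = 4
u_1(E vs R) = 9
max payoff 9 at {E}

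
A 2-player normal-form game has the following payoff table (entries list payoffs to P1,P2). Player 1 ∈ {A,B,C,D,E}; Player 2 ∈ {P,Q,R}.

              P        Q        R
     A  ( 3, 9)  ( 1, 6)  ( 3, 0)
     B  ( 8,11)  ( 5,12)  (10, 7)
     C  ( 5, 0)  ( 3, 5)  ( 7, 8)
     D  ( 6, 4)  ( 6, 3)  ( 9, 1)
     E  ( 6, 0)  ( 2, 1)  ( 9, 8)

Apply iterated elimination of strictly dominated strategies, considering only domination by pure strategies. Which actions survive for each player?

P1 drop A (B beats it: P:8>3 Q:5>1 R:10>3)
P1 drop C (B beats it: P:8>5 Q:5>3 R:10>7)
P1 drop E (B beats it: P:8>6 Q:5>2 R:10>9)
P2 drop R (P beats it: B:11>7 D:4>1)
P1→{B,D} P2→{P,Q}

Remaining: P1:{B,D} P2:{P,Q}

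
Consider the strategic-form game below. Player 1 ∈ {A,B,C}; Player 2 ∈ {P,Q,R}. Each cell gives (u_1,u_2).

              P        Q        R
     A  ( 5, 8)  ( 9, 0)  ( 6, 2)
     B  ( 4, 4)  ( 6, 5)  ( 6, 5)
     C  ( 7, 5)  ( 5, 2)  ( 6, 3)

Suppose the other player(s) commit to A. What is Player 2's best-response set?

BR_2 = {P}

u_2(P vs A) = 8
u_2(Q vs A) = 0
u_2(R vs A) = 2
max payoff 8 at {P}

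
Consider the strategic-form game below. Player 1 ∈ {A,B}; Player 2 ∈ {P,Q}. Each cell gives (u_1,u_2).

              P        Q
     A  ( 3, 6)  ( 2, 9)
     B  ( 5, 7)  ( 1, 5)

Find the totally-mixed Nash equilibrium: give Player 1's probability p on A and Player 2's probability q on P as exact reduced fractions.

P1 indiff ⇒ q·3+(1-q)·2 = q·5+(1-q)·1 ⇒ q(-2) = (1-q)(-1) ⇒ q = 1/3
P2 indiff ⇒ p·6+(1-p)·7 = p·9+(1-p)·5 ⇒ p(-3) = (1-p)(-2) ⇒ p = 2/5

P1 mixes 2/5 on A; P2 mixes 1/3 on P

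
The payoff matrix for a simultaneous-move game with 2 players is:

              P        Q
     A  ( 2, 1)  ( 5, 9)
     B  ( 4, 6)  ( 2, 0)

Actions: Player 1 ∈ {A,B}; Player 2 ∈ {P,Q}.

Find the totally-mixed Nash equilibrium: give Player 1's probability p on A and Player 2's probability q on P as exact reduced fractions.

(p,q) = (3/7, 3/5)

P1 indiff ⇒ q·2+(1-q)·5 = q·4+(1-q)·2 ⇒ q(-2) = (1-q)(-3) ⇒ q = 3/5
P2 indiff ⇒ p·1+(1-p)·6 = p·9+(1-p)·0 ⇒ p(-8) = (1-p)(-6) ⇒ p = 3/7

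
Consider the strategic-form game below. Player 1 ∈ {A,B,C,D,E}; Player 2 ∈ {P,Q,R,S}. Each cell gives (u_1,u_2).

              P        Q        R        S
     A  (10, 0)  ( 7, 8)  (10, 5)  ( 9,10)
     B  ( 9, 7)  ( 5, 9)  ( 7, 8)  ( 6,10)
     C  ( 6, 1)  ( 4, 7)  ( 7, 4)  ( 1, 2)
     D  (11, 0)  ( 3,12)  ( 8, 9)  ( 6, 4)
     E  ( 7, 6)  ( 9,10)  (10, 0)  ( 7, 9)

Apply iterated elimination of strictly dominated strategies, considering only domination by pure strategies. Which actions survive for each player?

Remaining: P1:{A,E} P2:{Q,S}

P1 drop B (A beats it: P:10>9 Q:7>5 R:10>7 S:9>6)
P1 drop C (A beats it: P:10>6 Q:7>4 R:10>7 S:9>1)
P2 drop P (Q beats it: A:8>0 D:12>0 E:10>6)
P1 drop D (A beats it: Q:7>3 R:10>8 S:9>6)
P2 drop R (Q beats it: A:8>5 E:10>0)
P1→{A,E} P2→{Q,S}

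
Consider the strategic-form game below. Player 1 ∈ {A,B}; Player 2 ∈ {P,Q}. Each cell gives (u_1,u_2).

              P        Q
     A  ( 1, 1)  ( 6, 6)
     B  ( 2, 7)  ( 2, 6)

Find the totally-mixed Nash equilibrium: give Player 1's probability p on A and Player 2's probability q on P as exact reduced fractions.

P1 indiff ⇒ q·1+(1-q)·6 = q·2+(1-q)·2 ⇒ q(-1) = (1-q)(-4) ⇒ q = 4/5
P2 indiff ⇒ p·1+(1-p)·7 = p·6+(1-p)·6 ⇒ p(-5) = (1-p)(-1) ⇒ p = 1/6

(p,q) = (1/6, 4/5)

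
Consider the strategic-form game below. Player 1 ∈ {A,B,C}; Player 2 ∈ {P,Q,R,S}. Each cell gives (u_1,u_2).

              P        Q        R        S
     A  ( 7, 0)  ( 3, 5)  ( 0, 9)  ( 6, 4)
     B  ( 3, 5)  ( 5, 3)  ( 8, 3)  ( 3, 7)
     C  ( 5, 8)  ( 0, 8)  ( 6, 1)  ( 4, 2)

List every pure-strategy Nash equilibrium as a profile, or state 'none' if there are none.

(A,P): not NE [P2→R gives 9>0]
(A,Q): not NE [P1→B gives 5>3; P2→R gives 9>5]
(A,R): not NE [P1→B gives 8>0]
(A,S): not NE [P2→R gives 9>4]
(B,P): not NE [P1→A gives 7>3; P2→S gives 7>5]
(B,Q): not NE [P2→S gives 7>3]
(B,R): not NE [P2→S gives 7>3]
(B,S): not NE [P1→A gives 6>3]
(C,P): not NE [P1→A gives 7>5]
(C,Q): not NE [P1→B gives 5>0]
(C,R): not NE [P1→B gives 8>6; P2→Q gives 8>1]
(C,S): not NE [P1→A gives 6>4; P2→Q gives 8>2]

No pure NE.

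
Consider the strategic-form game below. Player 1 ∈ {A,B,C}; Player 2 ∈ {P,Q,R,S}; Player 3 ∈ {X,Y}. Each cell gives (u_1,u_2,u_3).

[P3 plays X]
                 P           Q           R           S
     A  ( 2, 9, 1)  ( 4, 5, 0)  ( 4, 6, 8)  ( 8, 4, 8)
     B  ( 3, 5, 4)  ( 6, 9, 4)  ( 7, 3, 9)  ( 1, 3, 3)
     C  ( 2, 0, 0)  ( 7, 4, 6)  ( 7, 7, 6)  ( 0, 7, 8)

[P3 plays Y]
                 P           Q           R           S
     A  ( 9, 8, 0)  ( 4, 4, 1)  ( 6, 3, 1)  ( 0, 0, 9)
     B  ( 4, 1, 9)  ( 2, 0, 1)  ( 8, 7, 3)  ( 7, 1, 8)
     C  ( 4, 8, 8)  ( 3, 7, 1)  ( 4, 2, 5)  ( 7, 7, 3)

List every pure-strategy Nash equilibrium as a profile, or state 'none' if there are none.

NE set: (C,R,X)

(A,P,X): not NE [P1→B gives 3>2]
(A,P,Y): not NE [P3→X gives 1>0]
(A,Q,X): not NE [P1→C gives 7>4; P2→P gives 9>5; P3→Y gives 1>0]
(A,Q,Y): not NE [P2→P gives 8>4]
(A,R,X): not NE [P1→C gives 7>4; P2→P gives 9>6]
(A,R,Y): not NE [P1→B gives 8>6; P2→P gives 8>3; P3→X gives 8>1]
(A,S,X): not NE [P2→P gives 9>4; P3→Y gives 9>8]
(A,S,Y): not NE [P1→C gives 7>0; P2→P gives 8>0]
(B,P,X): not NE [P2→Q gives 9>5; P3→Y gives 9>4]
(B,P,Y): not NE [P1→A gives 9>4; P2→R gives 7>1]
(B,Q,X): not NE [P1→C gives 7>6]
(B,Q,Y): not NE [P1→A gives 4>2; P2→R gives 7>0; P3→X gives 4>1]
(B,R,X): not NE [P2→Q gives 9>3]
(B,R,Y): not NE [P3→X gives 9>3]
(B,S,X): not NE [P1→A gives 8>1; P2→Q gives 9>3; P3→Y gives 8>3]
(B,S,Y): not NE [P2→R gives 7>1]
(C,P,X): not NE [P1→B gives 3>2; P2→S gives 7>0; P3→Y gives 8>0]
(C,P,Y): not NE [P1→A gives 9>4]
(C,Q,X): not NE [P2→S gives 7>4]
(C,Q,Y): not NE [P1→A gives 4>3; P2→P gives 8>7; P3→X gives 6>1]
(C,R,X): NE
(C,R,Y): not NE [P1→B gives 8>4; P2→P gives 8>2; P3→X gives 6>5]
(C,S,X): not NE [P1→A gives 8>0]
(C,S,Y): not NE [P2→P gives 8>7; P3→X gives 8>3]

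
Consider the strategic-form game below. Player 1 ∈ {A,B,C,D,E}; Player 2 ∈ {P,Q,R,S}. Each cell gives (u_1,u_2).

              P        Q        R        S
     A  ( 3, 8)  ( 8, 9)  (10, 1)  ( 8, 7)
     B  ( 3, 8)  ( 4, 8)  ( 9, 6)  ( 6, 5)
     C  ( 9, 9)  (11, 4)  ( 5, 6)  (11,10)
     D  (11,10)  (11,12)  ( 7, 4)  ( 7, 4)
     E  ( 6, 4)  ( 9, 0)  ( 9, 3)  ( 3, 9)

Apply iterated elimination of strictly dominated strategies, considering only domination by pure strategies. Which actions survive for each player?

Remaining: P1:{C,D} P2:{P,Q,S}

P2 drop R (P beats it: A:8>1 B:8>6 C:9>6 D:10>4 E:4>3)
P1 drop A (C beats it: P:9>3 Q:11>8 S:11>8)
P1 drop B (C beats it: P:9>3 Q:11>4 S:11>6)
P1 drop E (C beats it: P:9>6 Q:11>9 S:11>3)
P1→{C,D} P2→{P,Q,S}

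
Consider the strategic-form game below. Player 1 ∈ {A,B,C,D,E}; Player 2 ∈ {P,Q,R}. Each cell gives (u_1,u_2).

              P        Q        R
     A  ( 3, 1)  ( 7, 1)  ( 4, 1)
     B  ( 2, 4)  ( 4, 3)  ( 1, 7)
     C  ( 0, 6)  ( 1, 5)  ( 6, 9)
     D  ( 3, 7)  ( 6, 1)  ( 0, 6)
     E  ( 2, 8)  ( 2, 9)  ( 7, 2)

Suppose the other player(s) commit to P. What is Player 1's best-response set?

u_1(A vs P) = 3
u_1(B vs P) = 2
u_1(C vs P) = 0
u_1(D vs P) = 3
u_1(E vs P) = 2
max payoff 3 at {A,D}

argmax u_1 = {A,D}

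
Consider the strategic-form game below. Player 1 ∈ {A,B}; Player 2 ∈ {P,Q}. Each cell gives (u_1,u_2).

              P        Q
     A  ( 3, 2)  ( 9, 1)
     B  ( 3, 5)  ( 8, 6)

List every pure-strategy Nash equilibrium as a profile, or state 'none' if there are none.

PSNE = {(A,P)}

(A,P): NE
(A,Q): not NE [P2→P gives 2>1]
(B,P): not NE [P2→Q gives 6>5]
(B,Q): not NE [P1→A gives 9>8]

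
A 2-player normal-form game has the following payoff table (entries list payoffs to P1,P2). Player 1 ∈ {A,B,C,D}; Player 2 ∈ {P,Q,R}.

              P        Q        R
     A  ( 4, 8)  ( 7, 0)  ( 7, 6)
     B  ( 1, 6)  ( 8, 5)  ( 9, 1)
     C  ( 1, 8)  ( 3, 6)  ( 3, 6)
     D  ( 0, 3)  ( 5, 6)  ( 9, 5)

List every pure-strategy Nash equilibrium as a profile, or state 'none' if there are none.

(A,P): NE
(A,Q): not NE [P1→B gives 8>7; P2→P gives 8>0]
(A,R): not NE [P1→D gives 9>7; P2→P gives 8>6]
(B,P): not NE [P1→A gives 4>1]
(B,Q): not NE [P2→P gives 6>5]
(B,R): not NE [P2→P gives 6>1]
(C,P): not NE [P1→A gives 4>1]
(C,Q): not NE [P1→B gives 8>3; P2→P gives 8>6]
(C,R): not NE [P1→D gives 9>3; P2→P gives 8>6]
(D,P): not NE [P1→A gives 4>0; P2→Q gives 6>3]
(D,Q): not NE [P1→B gives 8>5]
(D,R): not NE [P2→Q gives 6>5]

PSNE = {(A,P)}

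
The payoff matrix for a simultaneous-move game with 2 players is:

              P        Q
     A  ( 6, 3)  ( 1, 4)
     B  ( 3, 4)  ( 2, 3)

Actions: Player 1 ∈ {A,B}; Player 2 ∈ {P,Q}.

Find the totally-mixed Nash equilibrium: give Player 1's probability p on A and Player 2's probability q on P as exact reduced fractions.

P1 mixes 1/2 on A; P2 mixes 1/4 on P

P1 indiff ⇒ q·6+(1-q)·1 = q·3+(1-q)·2 ⇒ q(3) = (1-q)(1) ⇒ q = 1/4
P2 indiff ⇒ p·3+(1-p)·4 = p·4+(1-p)·3 ⇒ p(-1) = (1-p)(-1) ⇒ p = 1/2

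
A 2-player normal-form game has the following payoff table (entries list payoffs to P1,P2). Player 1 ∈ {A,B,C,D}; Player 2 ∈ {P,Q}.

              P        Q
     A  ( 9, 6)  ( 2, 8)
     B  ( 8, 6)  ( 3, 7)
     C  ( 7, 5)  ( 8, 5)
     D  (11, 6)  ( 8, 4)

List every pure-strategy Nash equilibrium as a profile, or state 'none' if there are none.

(A,P): not NE [P1→D gives 11>9; P2→Q gives 8>6]
(A,Q): not NE [P1→D gives 8>2]
(B,P): not NE [P1→D gives 11>8; P2→Q gives 7>6]
(B,Q): not NE [P1→D gives 8>3]
(C,P): not NE [P1→D gives 11>7]
(C,Q): NE
(D,P): NE
(D,Q): not NE [P2→P gives 6>4]

Nash profiles: (C,Q), (D,P)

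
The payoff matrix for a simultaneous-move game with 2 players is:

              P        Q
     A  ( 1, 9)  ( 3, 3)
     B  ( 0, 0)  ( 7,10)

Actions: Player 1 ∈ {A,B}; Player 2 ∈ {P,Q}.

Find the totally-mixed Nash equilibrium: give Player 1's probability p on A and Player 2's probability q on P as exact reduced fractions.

P1 indiff ⇒ q·1+(1-q)·3 = q·0+(1-q)·7 ⇒ q(1) = (1-q)(4) ⇒ q = 4/5
P2 indiff ⇒ p·9+(1-p)·0 = p·3+(1-p)·10 ⇒ p(6) = (1-p)(10) ⇒ p = 5/8

p=5/8, q=4/5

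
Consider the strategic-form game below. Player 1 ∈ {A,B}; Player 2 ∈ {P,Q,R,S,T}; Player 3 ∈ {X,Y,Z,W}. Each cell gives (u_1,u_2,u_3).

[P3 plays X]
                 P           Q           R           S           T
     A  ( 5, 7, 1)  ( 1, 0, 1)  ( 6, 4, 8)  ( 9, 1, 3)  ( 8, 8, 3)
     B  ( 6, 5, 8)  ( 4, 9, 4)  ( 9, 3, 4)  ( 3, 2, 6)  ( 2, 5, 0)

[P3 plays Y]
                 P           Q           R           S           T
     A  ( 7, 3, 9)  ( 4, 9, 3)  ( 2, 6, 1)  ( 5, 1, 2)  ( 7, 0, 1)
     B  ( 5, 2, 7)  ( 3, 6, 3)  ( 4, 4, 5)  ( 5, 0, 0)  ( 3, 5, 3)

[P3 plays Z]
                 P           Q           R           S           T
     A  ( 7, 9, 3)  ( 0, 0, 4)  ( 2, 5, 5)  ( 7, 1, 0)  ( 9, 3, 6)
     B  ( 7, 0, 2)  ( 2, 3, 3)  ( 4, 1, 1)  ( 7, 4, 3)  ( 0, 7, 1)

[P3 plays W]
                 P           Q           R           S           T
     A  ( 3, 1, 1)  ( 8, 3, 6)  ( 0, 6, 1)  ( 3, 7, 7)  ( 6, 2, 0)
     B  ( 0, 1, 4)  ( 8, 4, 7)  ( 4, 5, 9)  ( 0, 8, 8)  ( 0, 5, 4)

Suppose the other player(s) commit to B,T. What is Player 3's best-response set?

u_3(X vs B,T) = 0
u_3(Y vs B,T) = 3
u_3(Z vs B,T) = 1
u_3(W vs B,T) = 4
max payoff 4 at {W}

P3 best: {W}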